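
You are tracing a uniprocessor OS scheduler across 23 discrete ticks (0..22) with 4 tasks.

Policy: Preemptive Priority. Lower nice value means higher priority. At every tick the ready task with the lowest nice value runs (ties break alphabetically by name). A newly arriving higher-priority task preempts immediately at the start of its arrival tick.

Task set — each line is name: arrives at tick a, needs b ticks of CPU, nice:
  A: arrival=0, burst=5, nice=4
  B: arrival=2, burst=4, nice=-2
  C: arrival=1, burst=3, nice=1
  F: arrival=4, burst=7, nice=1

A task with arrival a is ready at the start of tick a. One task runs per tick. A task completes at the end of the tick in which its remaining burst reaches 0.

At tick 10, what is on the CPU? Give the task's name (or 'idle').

running at tick 10 = F

t=0: ready={A} → run A
t=1: ready={A,C} → run C
t=2: ready={A,B,C} → run B
t=3: ready={A,B,C} → run B
t=4: ready={A,B,C,F} → run B
t=5: ready={A,B,C,F} → run B
t=6: ready={A,C,F} → run C
t=7: ready={A,C,F} → run C
t=8: ready={A,F} → run F
t=9: ready={A,F} → run F
t=10: ready={A,F} → run F
t=11: ready={A,F} → run F
t=12: ready={A,F} → run F
t=13: ready={A,F} → run F
t=14: ready={A,F} → run F
t=15: ready={A} → run A
t=16: ready={A} → run A
t=17: ready={A} → run A
t=18: ready={A} → run A
t=19: (idle)
t=20: (idle)
t=21: (idle)
t=22: (idle)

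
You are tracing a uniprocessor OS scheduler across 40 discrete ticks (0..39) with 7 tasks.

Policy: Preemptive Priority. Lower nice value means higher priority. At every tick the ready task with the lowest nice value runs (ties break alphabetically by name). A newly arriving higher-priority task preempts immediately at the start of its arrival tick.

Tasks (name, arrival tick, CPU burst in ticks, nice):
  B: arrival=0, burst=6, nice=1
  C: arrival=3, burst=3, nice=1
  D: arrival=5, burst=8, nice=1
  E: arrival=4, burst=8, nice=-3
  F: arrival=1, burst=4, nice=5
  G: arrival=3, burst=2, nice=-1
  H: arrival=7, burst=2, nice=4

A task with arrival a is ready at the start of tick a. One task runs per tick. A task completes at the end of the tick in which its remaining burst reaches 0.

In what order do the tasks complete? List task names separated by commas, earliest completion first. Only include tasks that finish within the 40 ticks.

completion order = E, G, B, C, D, H, F

t=0: ready={B} → run B
t=1: ready={B,F} → run B
t=2: ready={B,F} → run B
t=3: ready={B,C,F,G} → run G
t=4: ready={B,C,E,F,G} → run E
t=5: ready={B,C,D,E,F,G} → run E
t=6: ready={B,C,D,E,F,G} → run E
t=7: ready={B,C,D,E,F,G,H} → run E
t=8: ready={B,C,D,E,F,G,H} → run E
t=9: ready={B,C,D,E,F,G,H} → run E
t=10: ready={B,C,D,E,F,G,H} → run E
t=11: ready={B,C,D,E,F,G,H} → run E
t=12: ready={B,C,D,F,G,H} → run G
t=13: ready={B,C,D,F,H} → run B
t=14: ready={B,C,D,F,H} → run B
t=15: ready={B,C,D,F,H} → run B
t=16: ready={C,D,F,H} → run C
t=17: ready={C,D,F,H} → run C
t=18: ready={C,D,F,H} → run C
t=19: ready={D,F,H} → run D
t=20: ready={D,F,H} → run D
t=21: ready={D,F,H} → run D
t=22: ready={D,F,H} → run D
t=23: ready={D,F,H} → run D
t=24: ready={D,F,H} → run D
t=25: ready={D,F,H} → run D
t=26: ready={D,F,H} → run D
t=27: ready={F,H} → run H
t=28: ready={F,H} → run H
t=29: ready={F} → run F
t=30: ready={F} → run F
t=31: ready={F} → run F
t=32: ready={F} → run F
t=33: (idle)
t=34: (idle)
t=35: (idle)
t=36: (idle)
t=37: (idle)
t=38: (idle)
t=39: (idle)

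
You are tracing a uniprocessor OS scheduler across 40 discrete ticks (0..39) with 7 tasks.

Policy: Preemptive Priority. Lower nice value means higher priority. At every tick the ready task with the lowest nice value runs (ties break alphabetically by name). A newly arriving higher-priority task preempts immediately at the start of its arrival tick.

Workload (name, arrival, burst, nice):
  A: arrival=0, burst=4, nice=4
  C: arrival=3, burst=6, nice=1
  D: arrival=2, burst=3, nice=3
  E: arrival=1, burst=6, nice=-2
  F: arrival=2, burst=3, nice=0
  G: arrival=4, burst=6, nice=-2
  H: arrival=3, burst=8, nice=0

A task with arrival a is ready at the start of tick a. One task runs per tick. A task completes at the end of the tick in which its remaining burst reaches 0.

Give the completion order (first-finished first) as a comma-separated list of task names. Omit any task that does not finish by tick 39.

completion order = E, G, F, H, C, D, A

t=0: ready={A} → run A
t=1: ready={A,E} → run E
t=2: ready={A,D,E,F} → run E
t=3: ready={A,C,D,E,F,H} → run E
t=4: ready={A,C,D,E,F,G,H} → run E
t=5: ready={A,C,D,E,F,G,H} → run E
t=6: ready={A,C,D,E,F,G,H} → run E
t=7: ready={A,C,D,F,G,H} → run G
t=8: ready={A,C,D,F,G,H} → run G
t=9: ready={A,C,D,F,G,H} → run G
t=10: ready={A,C,D,F,G,H} → run G
t=11: ready={A,C,D,F,G,H} → run G
t=12: ready={A,C,D,F,G,H} → run G
t=13: ready={A,C,D,F,H} → run F
t=14: ready={A,C,D,F,H} → run F
t=15: ready={A,C,D,F,H} → run F
t=16: ready={A,C,D,H} → run H
t=17: ready={A,C,D,H} → run H
t=18: ready={A,C,D,H} → run H
t=19: ready={A,C,D,H} → run H
t=20: ready={A,C,D,H} → run H
t=21: ready={A,C,D,H} → run H
t=22: ready={A,C,D,H} → run H
t=23: ready={A,C,D,H} → run H
t=24: ready={A,C,D} → run C
t=25: ready={A,C,D} → run C
t=26: ready={A,C,D} → run C
t=27: ready={A,C,D} → run C
t=28: ready={A,C,D} → run C
t=29: ready={A,C,D} → run C
t=30: ready={A,D} → run D
t=31: ready={A,D} → run D
t=32: ready={A,D} → run D
t=33: ready={A} → run A
t=34: ready={A} → run A
t=35: ready={A} → run A
t=36: (idle)
t=37: (idle)
t=38: (idle)
t=39: (idle)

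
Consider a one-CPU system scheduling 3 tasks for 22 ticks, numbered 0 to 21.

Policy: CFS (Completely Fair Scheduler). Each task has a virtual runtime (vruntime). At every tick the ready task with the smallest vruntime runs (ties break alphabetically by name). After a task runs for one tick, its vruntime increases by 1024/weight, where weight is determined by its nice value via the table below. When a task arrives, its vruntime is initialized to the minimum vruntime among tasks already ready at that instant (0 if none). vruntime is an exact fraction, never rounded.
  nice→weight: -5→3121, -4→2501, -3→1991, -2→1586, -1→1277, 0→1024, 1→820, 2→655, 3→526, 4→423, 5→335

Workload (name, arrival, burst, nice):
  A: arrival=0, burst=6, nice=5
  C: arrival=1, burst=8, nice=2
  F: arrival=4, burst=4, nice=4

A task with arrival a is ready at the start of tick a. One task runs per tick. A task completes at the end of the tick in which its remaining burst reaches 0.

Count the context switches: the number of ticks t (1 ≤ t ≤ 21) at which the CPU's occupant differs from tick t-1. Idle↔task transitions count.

context switches = 14

t=0: vr[A=0] → run A
t=1: vr[A=1024/335 C=1024/335] → run A
t=2: vr[A=2048/335 C=1024/335] → run C
t=3: vr[A=2048/335 C=202752/43885] → run C
t=4: vr[A=2048/335 C=54272/8777 F=2048/335] → run A
t=5: vr[A=3072/335 C=54272/8777 F=2048/335] → run F
t=6: vr[A=3072/335 C=54272/8777 F=1209344/141705] → run C
t=7: vr[A=3072/335 C=339968/43885 F=1209344/141705] → run C
t=8: vr[A=3072/335 C=408576/43885 F=1209344/141705] → run F
t=9: vr[A=3072/335 C=408576/43885 F=1552384/141705] → run A
t=10: vr[A=4096/335 C=408576/43885 F=1552384/141705] → run C
t=11: vr[A=4096/335 C=477184/43885 F=1552384/141705] → run C
t=12: vr[A=4096/335 C=545792/43885 F=1552384/141705] → run F
t=13: vr[A=4096/335 C=545792/43885 F=631808/47235] → run A
t=14: vr[A=1024/67 C=545792/43885 F=631808/47235] → run C
t=15: vr[A=1024/67 C=122880/8777 F=631808/47235] → run F
t=16: vr[A=1024/67 C=122880/8777] → run C
t=17: vr[A=1024/67] → run A
t=18: (idle)
t=19: (idle)
t=20: (idle)
t=21: (idle)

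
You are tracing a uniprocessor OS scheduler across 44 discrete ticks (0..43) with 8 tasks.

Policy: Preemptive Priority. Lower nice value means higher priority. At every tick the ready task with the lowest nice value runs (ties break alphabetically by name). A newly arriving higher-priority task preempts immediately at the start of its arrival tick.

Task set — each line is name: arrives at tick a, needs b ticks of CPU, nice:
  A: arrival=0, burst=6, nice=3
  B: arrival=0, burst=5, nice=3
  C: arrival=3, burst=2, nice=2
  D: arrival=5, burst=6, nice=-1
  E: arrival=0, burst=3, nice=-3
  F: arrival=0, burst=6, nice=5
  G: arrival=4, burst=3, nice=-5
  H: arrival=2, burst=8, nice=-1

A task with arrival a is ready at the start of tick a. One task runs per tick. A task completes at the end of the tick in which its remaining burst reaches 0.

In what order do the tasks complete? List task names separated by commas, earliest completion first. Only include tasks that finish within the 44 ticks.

t=0: ready={A,B,E,F} → run E
t=1: ready={A,B,E,F} → run E
t=2: ready={A,B,E,F,H} → run E
t=3: ready={A,B,C,F,H} → run H
t=4: ready={A,B,C,F,G,H} → run G
t=5: ready={A,B,C,D,F,G,H} → run G
t=6: ready={A,B,C,D,F,G,H} → run G
t=7: ready={A,B,C,D,F,H} → run D
t=8: ready={A,B,C,D,F,H} → run D
t=9: ready={A,B,C,D,F,H} → run D
t=10: ready={A,B,C,D,F,H} → run D
t=11: ready={A,B,C,D,F,H} → run D
t=12: ready={A,B,C,D,F,H} → run D
t=13: ready={A,B,C,F,H} → run H
t=14: ready={A,B,C,F,H} → run H
t=15: ready={A,B,C,F,H} → run H
t=16: ready={A,B,C,F,H} → run H
t=17: ready={A,B,C,F,H} → run H
t=18: ready={A,B,C,F,H} → run H
t=19: ready={A,B,C,F,H} → run H
t=20: ready={A,B,C,F} → run C
t=21: ready={A,B,C,F} → run C
t=22: ready={A,B,F} → run A
t=23: ready={A,B,F} → run A
t=24: ready={A,B,F} → run A
t=25: ready={A,B,F} → run A
t=26: ready={A,B,F} → run A
t=27: ready={A,B,F} → run A
t=28: ready={B,F} → run B
t=29: ready={B,F} → run B
t=30: ready={B,F} → run B
t=31: ready={B,F} → run B
t=32: ready={B,F} → run B
t=33: ready={F} → run F
t=34: ready={F} → run F
t=35: ready={F} → run F
t=36: ready={F} → run F
t=37: ready={F} → run F
t=38: ready={F} → run F
t=39: (idle)
t=40: (idle)
t=41: (idle)
t=42: (idle)
t=43: (idle)

completion order = E, G, D, H, C, A, B, F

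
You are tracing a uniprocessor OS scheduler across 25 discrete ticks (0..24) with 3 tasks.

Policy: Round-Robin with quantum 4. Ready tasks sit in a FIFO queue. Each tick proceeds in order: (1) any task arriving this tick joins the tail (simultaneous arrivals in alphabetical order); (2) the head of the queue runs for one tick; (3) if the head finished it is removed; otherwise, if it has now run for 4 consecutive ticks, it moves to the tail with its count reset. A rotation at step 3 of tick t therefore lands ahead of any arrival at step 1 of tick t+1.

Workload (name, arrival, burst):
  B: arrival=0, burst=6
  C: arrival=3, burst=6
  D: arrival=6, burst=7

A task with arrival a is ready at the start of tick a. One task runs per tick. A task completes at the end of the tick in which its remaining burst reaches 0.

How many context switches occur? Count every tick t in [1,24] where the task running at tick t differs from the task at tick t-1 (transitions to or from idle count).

context switches = 6

t=0: queue=[B] q_used=0 → run B
t=1: queue=[B] q_used=1 → run B
t=2: queue=[B] q_used=2 → run B
t=3: queue=[B,C] q_used=3 → run B
t=4: queue=[C,B] q_used=0 → run C
t=5: queue=[C,B] q_used=1 → run C
t=6: queue=[C,B,D] q_used=2 → run C
t=7: queue=[C,B,D] q_used=3 → run C
t=8: queue=[B,D,C] q_used=0 → run B
t=9: queue=[B,D,C] q_used=1 → run B
t=10: queue=[D,C] q_used=0 → run D
t=11: queue=[D,C] q_used=1 → run D
t=12: queue=[D,C] q_used=2 → run D
t=13: queue=[D,C] q_used=3 → run D
t=14: queue=[C,D] q_used=0 → run C
t=15: queue=[C,D] q_used=1 → run C
t=16: queue=[D] q_used=0 → run D
t=17: queue=[D] q_used=1 → run D
t=18: queue=[D] q_used=2 → run D
t=19: (idle)
t=20: (idle)
t=21: (idle)
t=22: (idle)
t=23: (idle)
t=24: (idle)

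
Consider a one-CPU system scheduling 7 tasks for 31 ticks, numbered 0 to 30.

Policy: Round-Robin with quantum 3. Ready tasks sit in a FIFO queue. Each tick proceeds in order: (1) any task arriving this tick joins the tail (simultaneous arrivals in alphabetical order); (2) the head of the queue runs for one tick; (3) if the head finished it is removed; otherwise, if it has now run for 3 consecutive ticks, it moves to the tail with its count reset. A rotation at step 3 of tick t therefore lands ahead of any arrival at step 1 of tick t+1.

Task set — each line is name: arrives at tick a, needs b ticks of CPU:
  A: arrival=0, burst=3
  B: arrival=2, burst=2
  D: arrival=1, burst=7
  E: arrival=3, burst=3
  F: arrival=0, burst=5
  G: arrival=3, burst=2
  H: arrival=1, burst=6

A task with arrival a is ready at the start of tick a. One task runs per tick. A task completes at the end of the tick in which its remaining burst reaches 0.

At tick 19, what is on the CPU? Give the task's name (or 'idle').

t=0: queue=[A,F] q_used=0 → run A
t=1: queue=[A,F,D,H] q_used=1 → run A
t=2: queue=[A,F,D,H,B] q_used=2 → run A
t=3: queue=[F,D,H,B,E,G] q_used=0 → run F
t=4: queue=[F,D,H,B,E,G] q_used=1 → run F
t=5: queue=[F,D,H,B,E,G] q_used=2 → run F
t=6: queue=[D,H,B,E,G,F] q_used=0 → run D
t=7: queue=[D,H,B,E,G,F] q_used=1 → run D
t=8: queue=[D,H,B,E,G,F] q_used=2 → run D
t=9: queue=[H,B,E,G,F,D] q_used=0 → run H
t=10: queue=[H,B,E,G,F,D] q_used=1 → run H
t=11: queue=[H,B,E,G,F,D] q_used=2 → run H
t=12: queue=[B,E,G,F,D,H] q_used=0 → run B
t=13: queue=[B,E,G,F,D,H] q_used=1 → run B
t=14: queue=[E,G,F,D,H] q_used=0 → run E
t=15: queue=[E,G,F,D,H] q_used=1 → run E
t=16: queue=[E,G,F,D,H] q_used=2 → run E
t=17: queue=[G,F,D,H] q_used=0 → run G
t=18: queue=[G,F,D,H] q_used=1 → run G
t=19: queue=[F,D,H] q_used=0 → run F
t=20: queue=[F,D,H] q_used=1 → run F
t=21: queue=[D,H] q_used=0 → run D
t=22: queue=[D,H] q_used=1 → run D
t=23: queue=[D,H] q_used=2 → run D
t=24: queue=[H,D] q_used=0 → run H
t=25: queue=[H,D] q_used=1 → run H
t=26: queue=[H,D] q_used=2 → run H
t=27: queue=[D] q_used=0 → run D
t=28: (idle)
t=29: (idle)
t=30: (idle)

running at tick 19 = F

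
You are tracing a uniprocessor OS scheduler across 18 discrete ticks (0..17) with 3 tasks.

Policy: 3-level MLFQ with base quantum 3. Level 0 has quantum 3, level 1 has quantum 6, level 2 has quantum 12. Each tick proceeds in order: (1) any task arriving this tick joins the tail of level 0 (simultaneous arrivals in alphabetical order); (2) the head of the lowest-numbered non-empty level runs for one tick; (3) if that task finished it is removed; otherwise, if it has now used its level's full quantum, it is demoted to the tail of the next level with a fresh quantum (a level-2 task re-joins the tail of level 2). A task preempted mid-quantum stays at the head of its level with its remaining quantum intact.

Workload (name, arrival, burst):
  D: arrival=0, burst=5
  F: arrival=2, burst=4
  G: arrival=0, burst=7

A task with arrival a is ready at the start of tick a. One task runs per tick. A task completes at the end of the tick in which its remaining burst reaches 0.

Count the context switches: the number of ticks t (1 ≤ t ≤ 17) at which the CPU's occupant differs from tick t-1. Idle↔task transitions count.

t=0: L0/L1/L2 = DG/-/- → run D
t=1: L0/L1/L2 = DG/-/- → run D
t=2: L0/L1/L2 = DGF/-/- → run D
t=3: L0/L1/L2 = GF/D/- → run G
t=4: L0/L1/L2 = GF/D/- → run G
t=5: L0/L1/L2 = GF/D/- → run G
t=6: L0/L1/L2 = F/DG/- → run F
t=7: L0/L1/L2 = F/DG/- → run F
t=8: L0/L1/L2 = F/DG/- → run F
t=9: L0/L1/L2 = -/DGF/- → run D
t=10: L0/L1/L2 = -/DGF/- → run D
t=11: L0/L1/L2 = -/GF/- → run G
t=12: L0/L1/L2 = -/GF/- → run G
t=13: L0/L1/L2 = -/GF/- → run G
t=14: L0/L1/L2 = -/GF/- → run G
t=15: L0/L1/L2 = -/F/- → run F
t=16: (idle)
t=17: (idle)

context switches = 6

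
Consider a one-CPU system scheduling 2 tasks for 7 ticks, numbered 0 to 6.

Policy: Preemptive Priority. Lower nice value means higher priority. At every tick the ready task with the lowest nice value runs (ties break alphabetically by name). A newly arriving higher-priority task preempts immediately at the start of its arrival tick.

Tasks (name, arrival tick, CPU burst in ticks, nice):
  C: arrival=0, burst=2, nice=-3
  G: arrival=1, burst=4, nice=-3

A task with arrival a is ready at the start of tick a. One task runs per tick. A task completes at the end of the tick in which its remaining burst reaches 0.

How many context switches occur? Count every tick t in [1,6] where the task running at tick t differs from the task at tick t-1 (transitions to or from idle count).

context switches = 2

t=0: ready={C} → run C
t=1: ready={C,G} → run C
t=2: ready={G} → run G
t=3: ready={G} → run G
t=4: ready={G} → run G
t=5: ready={G} → run G
t=6: (idle)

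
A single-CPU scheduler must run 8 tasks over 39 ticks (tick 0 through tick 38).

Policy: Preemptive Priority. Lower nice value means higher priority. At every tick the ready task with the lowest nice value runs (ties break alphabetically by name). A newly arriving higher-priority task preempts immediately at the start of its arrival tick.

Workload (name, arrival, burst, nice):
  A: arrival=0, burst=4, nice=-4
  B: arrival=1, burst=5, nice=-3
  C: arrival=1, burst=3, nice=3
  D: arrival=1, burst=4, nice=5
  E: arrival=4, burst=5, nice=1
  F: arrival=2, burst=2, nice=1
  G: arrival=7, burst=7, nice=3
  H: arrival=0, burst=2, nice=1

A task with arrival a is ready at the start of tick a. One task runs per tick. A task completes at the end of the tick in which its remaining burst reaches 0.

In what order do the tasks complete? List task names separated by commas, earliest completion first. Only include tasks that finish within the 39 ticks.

completion order = A, B, E, F, H, C, G, D

t=0: ready={A,H} → run A
t=1: ready={A,B,C,D,H} → run A
t=2: ready={A,B,C,D,F,H} → run A
t=3: ready={A,B,C,D,F,H} → run A
t=4: ready={B,C,D,E,F,H} → run B
t=5: ready={B,C,D,E,F,H} → run B
t=6: ready={B,C,D,E,F,H} → run B
t=7: ready={B,C,D,E,F,G,H} → run B
t=8: ready={B,C,D,E,F,G,H} → run B
t=9: ready={C,D,E,F,G,H} → run E
t=10: ready={C,D,E,F,G,H} → run E
t=11: ready={C,D,E,F,G,H} → run E
t=12: ready={C,D,E,F,G,H} → run E
t=13: ready={C,D,E,F,G,H} → run E
t=14: ready={C,D,F,G,H} → run F
t=15: ready={C,D,F,G,H} → run F
t=16: ready={C,D,G,H} → run H
t=17: ready={C,D,G,H} → run H
t=18: ready={C,D,G} → run C
t=19: ready={C,D,G} → run C
t=20: ready={C,D,G} → run C
t=21: ready={D,G} → run G
t=22: ready={D,G} → run G
t=23: ready={D,G} → run G
t=24: ready={D,G} → run G
t=25: ready={D,G} → run G
t=26: ready={D,G} → run G
t=27: ready={D,G} → run G
t=28: ready={D} → run D
t=29: ready={D} → run D
t=30: ready={D} → run D
t=31: ready={D} → run D
t=32: (idle)
t=33: (idle)
t=34: (idle)
t=35: (idle)
t=36: (idle)
t=37: (idle)
t=38: (idle)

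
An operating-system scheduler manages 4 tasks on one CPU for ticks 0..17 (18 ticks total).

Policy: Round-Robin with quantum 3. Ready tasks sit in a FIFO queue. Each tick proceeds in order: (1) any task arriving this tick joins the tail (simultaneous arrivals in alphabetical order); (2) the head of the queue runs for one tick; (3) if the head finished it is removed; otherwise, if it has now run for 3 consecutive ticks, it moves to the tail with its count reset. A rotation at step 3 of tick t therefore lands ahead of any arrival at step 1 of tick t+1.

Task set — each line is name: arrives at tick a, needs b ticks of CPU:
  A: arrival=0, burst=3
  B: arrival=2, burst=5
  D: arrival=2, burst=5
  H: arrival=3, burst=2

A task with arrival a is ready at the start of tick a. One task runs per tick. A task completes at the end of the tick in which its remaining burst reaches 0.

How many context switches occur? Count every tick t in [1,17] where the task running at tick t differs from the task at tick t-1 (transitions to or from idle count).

context switches = 6

t=0: queue=[A] q_used=0 → run A
t=1: queue=[A] q_used=1 → run A
t=2: queue=[A,B,D] q_used=2 → run A
t=3: queue=[B,D,H] q_used=0 → run B
t=4: queue=[B,D,H] q_used=1 → run B
t=5: queue=[B,D,H] q_used=2 → run B
t=6: queue=[D,H,B] q_used=0 → run D
t=7: queue=[D,H,B] q_used=1 → run D
t=8: queue=[D,H,B] q_used=2 → run D
t=9: queue=[H,B,D] q_used=0 → run H
t=10: queue=[H,B,D] q_used=1 → run H
t=11: queue=[B,D] q_used=0 → run B
t=12: queue=[B,D] q_used=1 → run B
t=13: queue=[D] q_used=0 → run D
t=14: queue=[D] q_used=1 → run D
t=15: (idle)
t=16: (idle)
t=17: (idle)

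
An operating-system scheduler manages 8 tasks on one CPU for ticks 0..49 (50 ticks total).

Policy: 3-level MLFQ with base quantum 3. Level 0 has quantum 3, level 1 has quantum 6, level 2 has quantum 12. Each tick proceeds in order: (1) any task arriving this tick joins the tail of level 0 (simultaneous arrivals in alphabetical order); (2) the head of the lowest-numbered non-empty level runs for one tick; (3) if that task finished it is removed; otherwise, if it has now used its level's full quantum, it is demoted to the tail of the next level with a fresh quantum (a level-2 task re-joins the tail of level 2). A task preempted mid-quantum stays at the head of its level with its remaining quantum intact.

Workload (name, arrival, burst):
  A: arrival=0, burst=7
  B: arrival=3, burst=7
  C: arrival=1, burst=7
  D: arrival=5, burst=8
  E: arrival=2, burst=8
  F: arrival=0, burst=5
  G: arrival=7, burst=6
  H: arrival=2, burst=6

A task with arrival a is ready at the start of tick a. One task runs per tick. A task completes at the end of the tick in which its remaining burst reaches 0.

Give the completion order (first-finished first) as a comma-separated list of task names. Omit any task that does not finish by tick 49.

t=0: L0/L1/L2 = AF/-/- → run A
t=1: L0/L1/L2 = AFC/-/- → run A
t=2: L0/L1/L2 = AFCEH/-/- → run A
t=3: L0/L1/L2 = FCEHB/A/- → run F
t=4: L0/L1/L2 = FCEHB/A/- → run F
t=5: L0/L1/L2 = FCEHBD/A/- → run F
t=6: L0/L1/L2 = CEHBD/AF/- → run C
t=7: L0/L1/L2 = CEHBDG/AF/- → run C
t=8: L0/L1/L2 = CEHBDG/AF/- → run C
t=9: L0/L1/L2 = EHBDG/AFC/- → run E
t=10: L0/L1/L2 = EHBDG/AFC/- → run E
t=11: L0/L1/L2 = EHBDG/AFC/- → run E
t=12: L0/L1/L2 = HBDG/AFCE/- → run H
t=13: L0/L1/L2 = HBDG/AFCE/- → run H
t=14: L0/L1/L2 = HBDG/AFCE/- → run H
t=15: L0/L1/L2 = BDG/AFCEH/- → run B
t=16: L0/L1/L2 = BDG/AFCEH/- → run B
t=17: L0/L1/L2 = BDG/AFCEH/- → run B
t=18: L0/L1/L2 = DG/AFCEHB/- → run D
t=19: L0/L1/L2 = DG/AFCEHB/- → run D
t=20: L0/L1/L2 = DG/AFCEHB/- → run D
t=21: L0/L1/L2 = G/AFCEHBD/- → run G
t=22: L0/L1/L2 = G/AFCEHBD/- → run G
t=23: L0/L1/L2 = G/AFCEHBD/- → run G
t=24: L0/L1/L2 = -/AFCEHBDG/- → run A
t=25: L0/L1/L2 = -/AFCEHBDG/- → run A
t=26: L0/L1/L2 = -/AFCEHBDG/- → run A
t=27: L0/L1/L2 = -/AFCEHBDG/- → run A
t=28: L0/L1/L2 = -/FCEHBDG/- → run F
t=29: L0/L1/L2 = -/FCEHBDG/- → run F
t=30: L0/L1/L2 = -/CEHBDG/- → run C
t=31: L0/L1/L2 = -/CEHBDG/- → run C
t=32: L0/L1/L2 = -/CEHBDG/- → run C
t=33: L0/L1/L2 = -/CEHBDG/- → run C
t=34: L0/L1/L2 = -/EHBDG/- → run E
t=35: L0/L1/L2 = -/EHBDG/- → run E
t=36: L0/L1/L2 = -/EHBDG/- → run E
t=37: L0/L1/L2 = -/EHBDG/- → run E
t=38: L0/L1/L2 = -/EHBDG/- → run E
t=39: L0/L1/L2 = -/HBDG/- → run H
t=40: L0/L1/L2 = -/HBDG/- → run H
t=41: L0/L1/L2 = -/HBDG/- → run H
t=42: L0/L1/L2 = -/BDG/- → run B
t=43: L0/L1/L2 = -/BDG/- → run B
t=44: L0/L1/L2 = -/BDG/- → run B
t=45: L0/L1/L2 = -/BDG/- → run B
t=46: L0/L1/L2 = -/DG/- → run D
t=47: L0/L1/L2 = -/DG/- → run D
t=48: L0/L1/L2 = -/DG/- → run D
t=49: L0/L1/L2 = -/DG/- → run D

completion order = A, F, C, E, H, B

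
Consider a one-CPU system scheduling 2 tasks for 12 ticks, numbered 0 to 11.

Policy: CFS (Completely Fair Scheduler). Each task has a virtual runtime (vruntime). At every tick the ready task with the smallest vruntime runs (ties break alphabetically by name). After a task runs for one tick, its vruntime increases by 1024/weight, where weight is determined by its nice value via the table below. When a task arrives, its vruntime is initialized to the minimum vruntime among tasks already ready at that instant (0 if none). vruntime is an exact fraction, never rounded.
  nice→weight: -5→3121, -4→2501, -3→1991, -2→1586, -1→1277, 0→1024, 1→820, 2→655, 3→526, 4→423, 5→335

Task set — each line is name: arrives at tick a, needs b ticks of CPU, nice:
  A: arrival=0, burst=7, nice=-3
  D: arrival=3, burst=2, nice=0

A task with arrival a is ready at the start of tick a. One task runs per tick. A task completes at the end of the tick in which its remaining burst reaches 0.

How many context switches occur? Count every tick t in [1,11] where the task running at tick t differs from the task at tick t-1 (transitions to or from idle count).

context switches = 5

t=0: vr[A=0] → run A
t=1: vr[A=1024/1991] → run A
t=2: vr[A=2048/1991] → run A
t=3: vr[A=3072/1991 D=3072/1991] → run A
t=4: vr[A=4096/1991 D=3072/1991] → run D
t=5: vr[A=4096/1991 D=5063/1991] → run A
t=6: vr[A=5120/1991 D=5063/1991] → run D
t=7: vr[A=5120/1991] → run A
t=8: vr[A=6144/1991] → run A
t=9: (idle)
t=10: (idle)
t=11: (idle)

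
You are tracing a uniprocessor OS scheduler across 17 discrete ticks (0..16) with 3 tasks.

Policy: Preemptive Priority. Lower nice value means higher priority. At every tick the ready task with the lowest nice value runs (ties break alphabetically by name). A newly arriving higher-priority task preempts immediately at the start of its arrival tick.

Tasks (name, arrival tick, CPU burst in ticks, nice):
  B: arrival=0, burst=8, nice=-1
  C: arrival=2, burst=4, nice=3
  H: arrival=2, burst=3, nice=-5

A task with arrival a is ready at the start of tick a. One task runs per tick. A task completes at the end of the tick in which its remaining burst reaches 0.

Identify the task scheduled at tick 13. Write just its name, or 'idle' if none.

running at tick 13 = C

t=0: ready={B} → run B
t=1: ready={B} → run B
t=2: ready={B,C,H} → run H
t=3: ready={B,C,H} → run H
t=4: ready={B,C,H} → run H
t=5: ready={B,C} → run B
t=6: ready={B,C} → run B
t=7: ready={B,C} → run B
t=8: ready={B,C} → run B
t=9: ready={B,C} → run B
t=10: ready={B,C} → run B
t=11: ready={C} → run C
t=12: ready={C} → run C
t=13: ready={C} → run C
t=14: ready={C} → run C
t=15: (idle)
t=16: (idle)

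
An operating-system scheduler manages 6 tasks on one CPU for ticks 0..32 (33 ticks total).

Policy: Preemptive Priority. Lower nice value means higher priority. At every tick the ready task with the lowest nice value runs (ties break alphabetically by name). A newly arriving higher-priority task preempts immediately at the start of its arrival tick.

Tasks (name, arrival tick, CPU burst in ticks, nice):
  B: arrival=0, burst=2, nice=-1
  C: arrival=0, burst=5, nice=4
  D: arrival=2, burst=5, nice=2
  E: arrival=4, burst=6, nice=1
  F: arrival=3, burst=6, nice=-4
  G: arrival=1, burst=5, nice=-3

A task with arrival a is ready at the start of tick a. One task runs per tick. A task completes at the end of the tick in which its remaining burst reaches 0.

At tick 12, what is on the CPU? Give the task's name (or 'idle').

t=0: ready={B,C} → run B
t=1: ready={B,C,G} → run G
t=2: ready={B,C,D,G} → run G
t=3: ready={B,C,D,F,G} → run F
t=4: ready={B,C,D,E,F,G} → run F
t=5: ready={B,C,D,E,F,G} → run F
t=6: ready={B,C,D,E,F,G} → run F
t=7: ready={B,C,D,E,F,G} → run F
t=8: ready={B,C,D,E,F,G} → run F
t=9: ready={B,C,D,E,G} → run G
t=10: ready={B,C,D,E,G} → run G
t=11: ready={B,C,D,E,G} → run G
t=12: ready={B,C,D,E} → run B
t=13: ready={C,D,E} → run E
t=14: ready={C,D,E} → run E
t=15: ready={C,D,E} → run E
t=16: ready={C,D,E} → run E
t=17: ready={C,D,E} → run E
t=18: ready={C,D,E} → run E
t=19: ready={C,D} → run D
t=20: ready={C,D} → run D
t=21: ready={C,D} → run D
t=22: ready={C,D} → run D
t=23: ready={C,D} → run D
t=24: ready={C} → run C
t=25: ready={C} → run C
t=26: ready={C} → run C
t=27: ready={C} → run C
t=28: ready={C} → run C
t=29: (idle)
t=30: (idle)
t=31: (idle)
t=32: (idle)

running at tick 12 = B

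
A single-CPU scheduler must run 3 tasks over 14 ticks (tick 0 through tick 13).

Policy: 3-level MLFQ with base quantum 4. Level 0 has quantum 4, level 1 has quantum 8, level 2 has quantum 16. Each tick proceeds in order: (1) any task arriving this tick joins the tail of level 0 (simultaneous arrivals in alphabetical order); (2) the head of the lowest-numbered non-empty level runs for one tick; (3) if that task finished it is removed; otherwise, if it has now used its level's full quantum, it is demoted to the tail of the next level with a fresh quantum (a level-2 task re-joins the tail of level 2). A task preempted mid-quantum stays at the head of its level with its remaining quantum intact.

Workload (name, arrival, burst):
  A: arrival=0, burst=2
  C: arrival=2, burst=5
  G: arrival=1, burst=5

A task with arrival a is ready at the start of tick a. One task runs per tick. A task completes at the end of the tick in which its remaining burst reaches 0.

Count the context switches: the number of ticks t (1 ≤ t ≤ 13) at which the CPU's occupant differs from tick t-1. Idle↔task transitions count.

context switches = 5

t=0: L0/L1/L2 = A/-/- → run A
t=1: L0/L1/L2 = AG/-/- → run A
t=2: L0/L1/L2 = GC/-/- → run G
t=3: L0/L1/L2 = GC/-/- → run G
t=4: L0/L1/L2 = GC/-/- → run G
t=5: L0/L1/L2 = GC/-/- → run G
t=6: L0/L1/L2 = C/G/- → run C
t=7: L0/L1/L2 = C/G/- → run C
t=8: L0/L1/L2 = C/G/- → run C
t=9: L0/L1/L2 = C/G/- → run C
t=10: L0/L1/L2 = -/GC/- → run G
t=11: L0/L1/L2 = -/C/- → run C
t=12: (idle)
t=13: (idle)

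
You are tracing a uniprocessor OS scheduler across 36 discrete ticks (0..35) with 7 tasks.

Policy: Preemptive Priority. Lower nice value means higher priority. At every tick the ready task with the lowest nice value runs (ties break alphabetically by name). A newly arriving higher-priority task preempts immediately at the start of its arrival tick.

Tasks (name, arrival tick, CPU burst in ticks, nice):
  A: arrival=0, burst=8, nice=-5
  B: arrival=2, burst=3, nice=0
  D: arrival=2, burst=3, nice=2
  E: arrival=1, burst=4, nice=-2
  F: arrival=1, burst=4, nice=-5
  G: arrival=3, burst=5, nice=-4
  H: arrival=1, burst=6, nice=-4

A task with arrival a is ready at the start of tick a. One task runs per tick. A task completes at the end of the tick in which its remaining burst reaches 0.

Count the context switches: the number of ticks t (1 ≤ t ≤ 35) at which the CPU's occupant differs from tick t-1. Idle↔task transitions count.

t=0: ready={A} → run A
t=1: ready={A,E,F,H} → run A
t=2: ready={A,B,D,E,F,H} → run A
t=3: ready={A,B,D,E,F,G,H} → run A
t=4: ready={A,B,D,E,F,G,H} → run A
t=5: ready={A,B,D,E,F,G,H} → run A
t=6: ready={A,B,D,E,F,G,H} → run A
t=7: ready={A,B,D,E,F,G,H} → run A
t=8: ready={B,D,E,F,G,H} → run F
t=9: ready={B,D,E,F,G,H} → run F
t=10: ready={B,D,E,F,G,H} → run F
t=11: ready={B,D,E,F,G,H} → run F
t=12: ready={B,D,E,G,H} → run G
t=13: ready={B,D,E,G,H} → run G
t=14: ready={B,D,E,G,H} → run G
t=15: ready={B,D,E,G,H} → run G
t=16: ready={B,D,E,G,H} → run G
t=17: ready={B,D,E,H} → run H
t=18: ready={B,D,E,H} → run H
t=19: ready={B,D,E,H} → run H
t=20: ready={B,D,E,H} → run H
t=21: ready={B,D,E,H} → run H
t=22: ready={B,D,E,H} → run H
t=23: ready={B,D,E} → run E
t=24: ready={B,D,E} → run E
t=25: ready={B,D,E} → run E
t=26: ready={B,D,E} → run E
t=27: ready={B,D} → run B
t=28: ready={B,D} → run B
t=29: ready={B,D} → run B
t=30: ready={D} → run D
t=31: ready={D} → run D
t=32: ready={D} → run D
t=33: (idle)
t=34: (idle)
t=35: (idle)

context switches = 7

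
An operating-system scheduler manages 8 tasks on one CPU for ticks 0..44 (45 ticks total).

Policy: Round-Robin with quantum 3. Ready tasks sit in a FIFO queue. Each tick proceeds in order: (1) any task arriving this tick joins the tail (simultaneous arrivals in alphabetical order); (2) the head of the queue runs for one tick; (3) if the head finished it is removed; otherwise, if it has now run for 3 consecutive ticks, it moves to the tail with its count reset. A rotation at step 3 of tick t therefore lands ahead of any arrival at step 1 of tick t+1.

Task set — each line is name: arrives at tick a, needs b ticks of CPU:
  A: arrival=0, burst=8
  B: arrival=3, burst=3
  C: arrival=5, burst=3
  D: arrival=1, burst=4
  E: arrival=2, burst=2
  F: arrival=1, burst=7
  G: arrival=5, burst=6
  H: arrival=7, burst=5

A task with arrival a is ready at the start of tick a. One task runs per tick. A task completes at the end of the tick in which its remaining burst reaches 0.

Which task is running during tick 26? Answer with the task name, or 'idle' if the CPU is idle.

t=0: queue=[A] q_used=0 → run A
t=1: queue=[A,D,F] q_used=1 → run A
t=2: queue=[A,D,F,E] q_used=2 → run A
t=3: queue=[D,F,E,A,B] q_used=0 → run D
t=4: queue=[D,F,E,A,B] q_used=1 → run D
t=5: queue=[D,F,E,A,B,C,G] q_used=2 → run D
t=6: queue=[F,E,A,B,C,G,D] q_used=0 → run F
t=7: queue=[F,E,A,B,C,G,D,H] q_used=1 → run F
t=8: queue=[F,E,A,B,C,G,D,H] q_used=2 → run F
t=9: queue=[E,A,B,C,G,D,H,F] q_used=0 → run E
t=10: queue=[E,A,B,C,G,D,H,F] q_used=1 → run E
t=11: queue=[A,B,C,G,D,H,F] q_used=0 → run A
t=12: queue=[A,B,C,G,D,H,F] q_used=1 → run A
t=13: queue=[A,B,C,G,D,H,F] q_used=2 → run A
t=14: queue=[B,C,G,D,H,F,A] q_used=0 → run B
t=15: queue=[B,C,G,D,H,F,A] q_used=1 → run B
t=16: queue=[B,C,G,D,H,F,A] q_used=2 → run B
t=17: queue=[C,G,D,H,F,A] q_used=0 → run C
t=18: queue=[C,G,D,H,F,A] q_used=1 → run C
t=19: queue=[C,G,D,H,F,A] q_used=2 → run C
t=20: queue=[G,D,H,F,A] q_used=0 → run G
t=21: queue=[G,D,H,F,A] q_used=1 → run G
t=22: queue=[G,D,H,F,A] q_used=2 → run G
t=23: queue=[D,H,F,A,G] q_used=0 → run D
t=24: queue=[H,F,A,G] q_used=0 → run H
t=25: queue=[H,F,A,G] q_used=1 → run H
t=26: queue=[H,F,A,G] q_used=2 → run H
t=27: queue=[F,A,G,H] q_used=0 → run F
t=28: queue=[F,A,G,H] q_used=1 → run F
t=29: queue=[F,A,G,H] q_used=2 → run F
t=30: queue=[A,G,H,F] q_used=0 → run A
t=31: queue=[A,G,H,F] q_used=1 → run A
t=32: queue=[G,H,F] q_used=0 → run G
t=33: queue=[G,H,F] q_used=1 → run G
t=34: queue=[G,H,F] q_used=2 → run G
t=35: queue=[H,F] q_used=0 → run H
t=36: queue=[H,F] q_used=1 → run H
t=37: queue=[F] q_used=0 → run F
t=38: (idle)
t=39: (idle)
t=40: (idle)
t=41: (idle)
t=42: (idle)
t=43: (idle)
t=44: (idle)

running at tick 26 = H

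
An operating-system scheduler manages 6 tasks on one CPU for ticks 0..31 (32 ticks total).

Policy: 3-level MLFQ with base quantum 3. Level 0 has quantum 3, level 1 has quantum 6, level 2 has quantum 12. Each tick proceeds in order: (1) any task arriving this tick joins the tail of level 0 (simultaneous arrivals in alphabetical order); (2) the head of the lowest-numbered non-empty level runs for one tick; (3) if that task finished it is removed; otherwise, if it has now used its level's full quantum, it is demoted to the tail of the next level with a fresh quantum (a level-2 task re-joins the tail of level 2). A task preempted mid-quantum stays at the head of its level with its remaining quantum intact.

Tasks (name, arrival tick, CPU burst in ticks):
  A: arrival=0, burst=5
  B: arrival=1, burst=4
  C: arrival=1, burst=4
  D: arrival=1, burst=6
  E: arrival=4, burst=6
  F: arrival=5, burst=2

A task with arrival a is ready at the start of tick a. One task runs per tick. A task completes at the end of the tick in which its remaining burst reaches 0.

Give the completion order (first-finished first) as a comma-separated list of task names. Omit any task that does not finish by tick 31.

completion order = F, A, B, C, D, E

t=0: L0/L1/L2 = A/-/- → run A
t=1: L0/L1/L2 = ABCD/-/- → run A
t=2: L0/L1/L2 = ABCD/-/- → run A
t=3: L0/L1/L2 = BCD/A/- → run B
t=4: L0/L1/L2 = BCDE/A/- → run B
t=5: L0/L1/L2 = BCDEF/A/- → run B
t=6: L0/L1/L2 = CDEF/AB/- → run C
t=7: L0/L1/L2 = CDEF/AB/- → run C
t=8: L0/L1/L2 = CDEF/AB/- → run C
t=9: L0/L1/L2 = DEF/ABC/- → run D
t=10: L0/L1/L2 = DEF/ABC/- → run D
t=11: L0/L1/L2 = DEF/ABC/- → run D
t=12: L0/L1/L2 = EF/ABCD/- → run E
t=13: L0/L1/L2 = EF/ABCD/- → run E
t=14: L0/L1/L2 = EF/ABCD/- → run E
t=15: L0/L1/L2 = F/ABCDE/- → run F
t=16: L0/L1/L2 = F/ABCDE/- → run F
t=17: L0/L1/L2 = -/ABCDE/- → run A
t=18: L0/L1/L2 = -/ABCDE/- → run A
t=19: L0/L1/L2 = -/BCDE/- → run B
t=20: L0/L1/L2 = -/CDE/- → run C
t=21: L0/L1/L2 = -/DE/- → run D
t=22: L0/L1/L2 = -/DE/- → run D
t=23: L0/L1/L2 = -/DE/- → run D
t=24: L0/L1/L2 = -/E/- → run E
t=25: L0/L1/L2 = -/E/- → run E
t=26: L0/L1/L2 = -/E/- → run E
t=27: (idle)
t=28: (idle)
t=29: (idle)
t=30: (idle)
t=31: (idle)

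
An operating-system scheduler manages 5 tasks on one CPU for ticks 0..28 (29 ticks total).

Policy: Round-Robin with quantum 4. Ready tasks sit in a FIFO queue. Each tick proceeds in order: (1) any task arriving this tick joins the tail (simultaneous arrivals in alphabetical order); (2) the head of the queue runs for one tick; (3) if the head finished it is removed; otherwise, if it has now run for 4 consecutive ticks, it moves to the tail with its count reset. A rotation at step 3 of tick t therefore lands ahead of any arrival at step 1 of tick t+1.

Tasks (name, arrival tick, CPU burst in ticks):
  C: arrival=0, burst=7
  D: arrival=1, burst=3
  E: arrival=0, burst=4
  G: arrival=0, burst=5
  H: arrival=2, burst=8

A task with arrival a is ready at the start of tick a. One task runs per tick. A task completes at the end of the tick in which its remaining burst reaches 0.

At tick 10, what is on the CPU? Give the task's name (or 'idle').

running at tick 10 = G

t=0: queue=[C,E,G] q_used=0 → run C
t=1: queue=[C,E,G,D] q_used=1 → run C
t=2: queue=[C,E,G,D,H] q_used=2 → run C
t=3: queue=[C,E,G,D,H] q_used=3 → run C
t=4: queue=[E,G,D,H,C] q_used=0 → run E
t=5: queue=[E,G,D,H,C] q_used=1 → run E
t=6: queue=[E,G,D,H,C] q_used=2 → run E
t=7: queue=[E,G,D,H,C] q_used=3 → run E
t=8: queue=[G,D,H,C] q_used=0 → run G
t=9: queue=[G,D,H,C] q_used=1 → run G
t=10: queue=[G,D,H,C] q_used=2 → run G
t=11: queue=[G,D,H,C] q_used=3 → run G
t=12: queue=[D,H,C,G] q_used=0 → run D
t=13: queue=[D,H,C,G] q_used=1 → run D
t=14: queue=[D,H,C,G] q_used=2 → run D
t=15: queue=[H,C,G] q_used=0 → run H
t=16: queue=[H,C,G] q_used=1 → run H
t=17: queue=[H,C,G] q_used=2 → run H
t=18: queue=[H,C,G] q_used=3 → run H
t=19: queue=[C,G,H] q_used=0 → run C
t=20: queue=[C,G,H] q_used=1 → run C
t=21: queue=[C,G,H] q_used=2 → run C
t=22: queue=[G,H] q_used=0 → run G
t=23: queue=[H] q_used=0 → run H
t=24: queue=[H] q_used=1 → run H
t=25: queue=[H] q_used=2 → run H
t=26: queue=[H] q_used=3 → run H
t=27: (idle)
t=28: (idle)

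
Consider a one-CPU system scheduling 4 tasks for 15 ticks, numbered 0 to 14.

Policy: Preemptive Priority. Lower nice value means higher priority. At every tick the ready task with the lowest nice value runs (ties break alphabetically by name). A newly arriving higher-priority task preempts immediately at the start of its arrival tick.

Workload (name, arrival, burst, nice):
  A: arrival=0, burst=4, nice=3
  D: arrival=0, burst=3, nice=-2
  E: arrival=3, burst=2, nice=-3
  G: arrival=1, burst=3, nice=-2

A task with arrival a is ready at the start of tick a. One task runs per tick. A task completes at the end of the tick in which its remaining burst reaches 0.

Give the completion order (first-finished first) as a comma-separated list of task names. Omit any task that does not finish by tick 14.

t=0: ready={A,D} → run D
t=1: ready={A,D,G} → run D
t=2: ready={A,D,G} → run D
t=3: ready={A,E,G} → run E
t=4: ready={A,E,G} → run E
t=5: ready={A,G} → run G
t=6: ready={A,G} → run G
t=7: ready={A,G} → run G
t=8: ready={A} → run A
t=9: ready={A} → run A
t=10: ready={A} → run A
t=11: ready={A} → run A
t=12: (idle)
t=13: (idle)
t=14: (idle)

completion order = D, E, G, A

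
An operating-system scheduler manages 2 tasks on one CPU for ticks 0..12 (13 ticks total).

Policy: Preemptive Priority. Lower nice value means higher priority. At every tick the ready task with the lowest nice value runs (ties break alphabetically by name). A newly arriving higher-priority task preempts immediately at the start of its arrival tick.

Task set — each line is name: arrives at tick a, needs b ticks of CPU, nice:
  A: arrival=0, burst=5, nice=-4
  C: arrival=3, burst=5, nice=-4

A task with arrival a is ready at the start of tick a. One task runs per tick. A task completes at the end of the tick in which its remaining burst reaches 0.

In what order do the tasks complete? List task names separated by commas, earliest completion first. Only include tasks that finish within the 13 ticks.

t=0: ready={A} → run A
t=1: ready={A} → run A
t=2: ready={A} → run A
t=3: ready={A,C} → run A
t=4: ready={A,C} → run A
t=5: ready={C} → run C
t=6: ready={C} → run C
t=7: ready={C} → run C
t=8: ready={C} → run C
t=9: ready={C} → run C
t=10: (idle)
t=11: (idle)
t=12: (idle)

completion order = A, C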